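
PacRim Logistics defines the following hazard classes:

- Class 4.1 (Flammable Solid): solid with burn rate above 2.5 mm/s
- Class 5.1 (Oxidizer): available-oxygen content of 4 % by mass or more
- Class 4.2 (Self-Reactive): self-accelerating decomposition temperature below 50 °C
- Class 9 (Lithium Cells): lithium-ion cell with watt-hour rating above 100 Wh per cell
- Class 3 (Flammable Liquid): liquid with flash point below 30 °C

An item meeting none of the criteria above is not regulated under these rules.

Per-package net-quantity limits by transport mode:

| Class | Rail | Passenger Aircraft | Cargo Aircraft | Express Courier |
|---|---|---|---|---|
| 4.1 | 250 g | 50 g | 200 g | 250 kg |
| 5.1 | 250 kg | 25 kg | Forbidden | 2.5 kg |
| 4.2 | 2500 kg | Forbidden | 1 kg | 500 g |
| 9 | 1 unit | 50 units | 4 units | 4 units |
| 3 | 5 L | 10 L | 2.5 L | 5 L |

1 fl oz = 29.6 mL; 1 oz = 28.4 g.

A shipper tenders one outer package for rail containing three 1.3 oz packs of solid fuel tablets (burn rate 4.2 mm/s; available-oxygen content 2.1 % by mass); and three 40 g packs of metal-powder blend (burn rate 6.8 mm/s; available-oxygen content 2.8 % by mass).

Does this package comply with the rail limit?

Yes

Burn rate 4.2 mm/s meets the Class 4.1 criterion (Flammable Solid), so the solid fuel tablets are Class 4.1.
With burn rate 6.8 mm/s (> 2.5 mm/s), the metal-powder blend falls in Class 4.1.
Total Class 4.1: (three 1.3 oz packs = 110.76 g) + (three 40 g packs = 120 g) = 230.76 g.
230.76 g is within the rail limit of 250 g for Class 4.1.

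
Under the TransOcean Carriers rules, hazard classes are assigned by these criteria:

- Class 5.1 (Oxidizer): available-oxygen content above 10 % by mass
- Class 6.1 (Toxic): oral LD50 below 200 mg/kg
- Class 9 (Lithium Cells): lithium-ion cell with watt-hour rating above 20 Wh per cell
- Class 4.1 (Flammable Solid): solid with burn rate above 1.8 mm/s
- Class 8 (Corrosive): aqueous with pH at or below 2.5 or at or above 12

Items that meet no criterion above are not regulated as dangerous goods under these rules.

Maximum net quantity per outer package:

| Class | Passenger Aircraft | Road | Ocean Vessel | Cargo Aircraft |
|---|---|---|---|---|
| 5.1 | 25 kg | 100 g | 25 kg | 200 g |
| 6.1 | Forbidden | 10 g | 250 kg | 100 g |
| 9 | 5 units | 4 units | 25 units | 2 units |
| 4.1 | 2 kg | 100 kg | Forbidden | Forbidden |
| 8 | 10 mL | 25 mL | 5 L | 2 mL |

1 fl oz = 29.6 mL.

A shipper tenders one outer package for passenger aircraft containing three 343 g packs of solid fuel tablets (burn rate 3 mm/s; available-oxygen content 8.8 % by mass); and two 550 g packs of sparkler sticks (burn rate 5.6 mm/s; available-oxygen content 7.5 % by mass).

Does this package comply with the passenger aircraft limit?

Burn rate 3 mm/s meets the Class 4.1 criterion (Flammable Solid), so the solid fuel tablets are Class 4.1.
Burn rate 5.6 mm/s meets the Class 4.1 criterion (Flammable Solid), so the sparkler sticks are Class 4.1.
Total Class 4.1: (three 343 g packs = 1.029 kg) + (two 550 g packs = 1.1 kg) = 2.129 kg.
2.129 kg exceeds the passenger aircraft limit of 2 kg for Class 4.1.

No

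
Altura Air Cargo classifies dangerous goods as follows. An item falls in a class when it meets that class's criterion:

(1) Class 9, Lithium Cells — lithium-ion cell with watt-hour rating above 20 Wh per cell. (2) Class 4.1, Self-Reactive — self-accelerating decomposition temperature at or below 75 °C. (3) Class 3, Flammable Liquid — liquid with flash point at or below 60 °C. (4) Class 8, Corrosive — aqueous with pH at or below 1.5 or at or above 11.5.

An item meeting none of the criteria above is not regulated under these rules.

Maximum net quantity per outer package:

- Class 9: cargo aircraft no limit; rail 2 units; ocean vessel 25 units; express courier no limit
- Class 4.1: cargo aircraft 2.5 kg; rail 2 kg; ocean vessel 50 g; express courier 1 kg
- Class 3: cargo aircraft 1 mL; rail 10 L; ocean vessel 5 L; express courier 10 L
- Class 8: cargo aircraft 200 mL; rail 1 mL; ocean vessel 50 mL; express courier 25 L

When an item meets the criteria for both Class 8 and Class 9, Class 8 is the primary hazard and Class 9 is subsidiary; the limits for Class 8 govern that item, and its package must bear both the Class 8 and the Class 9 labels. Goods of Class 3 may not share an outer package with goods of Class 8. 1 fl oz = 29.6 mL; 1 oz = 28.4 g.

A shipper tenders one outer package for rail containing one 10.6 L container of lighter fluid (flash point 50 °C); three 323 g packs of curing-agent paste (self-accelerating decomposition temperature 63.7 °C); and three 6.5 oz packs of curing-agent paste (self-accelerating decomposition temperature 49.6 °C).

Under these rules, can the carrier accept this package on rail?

No

Flash point 50 °C meets the Class 3 criterion (Flammable Liquid), so the lighter fluid is Class 3.
Curing-agent paste: self-accelerating decomposition temperature 63.7 °C ≤ 75 °C → Class 4.1 (Self-Reactive).
The curing-agent paste has self-accelerating decomposition temperature 49.6 °C, which is ≤ 75 °C, so it is Class 4.1 (Self-Reactive).
Class 3 quantity: 10.6 L.
That exceeds the Class 3 rail limit of 10 L.
Total Class 4.1: (three 323 g packs = 969 g) + (three 6.5 oz packs = 553.8 g) = 1522.8 g.
1522.8 g is within the rail limit of 2 kg for Class 4.1.
The segregation rule (Class 3 with Class 8) does not apply to Class 3 with Class 4.1.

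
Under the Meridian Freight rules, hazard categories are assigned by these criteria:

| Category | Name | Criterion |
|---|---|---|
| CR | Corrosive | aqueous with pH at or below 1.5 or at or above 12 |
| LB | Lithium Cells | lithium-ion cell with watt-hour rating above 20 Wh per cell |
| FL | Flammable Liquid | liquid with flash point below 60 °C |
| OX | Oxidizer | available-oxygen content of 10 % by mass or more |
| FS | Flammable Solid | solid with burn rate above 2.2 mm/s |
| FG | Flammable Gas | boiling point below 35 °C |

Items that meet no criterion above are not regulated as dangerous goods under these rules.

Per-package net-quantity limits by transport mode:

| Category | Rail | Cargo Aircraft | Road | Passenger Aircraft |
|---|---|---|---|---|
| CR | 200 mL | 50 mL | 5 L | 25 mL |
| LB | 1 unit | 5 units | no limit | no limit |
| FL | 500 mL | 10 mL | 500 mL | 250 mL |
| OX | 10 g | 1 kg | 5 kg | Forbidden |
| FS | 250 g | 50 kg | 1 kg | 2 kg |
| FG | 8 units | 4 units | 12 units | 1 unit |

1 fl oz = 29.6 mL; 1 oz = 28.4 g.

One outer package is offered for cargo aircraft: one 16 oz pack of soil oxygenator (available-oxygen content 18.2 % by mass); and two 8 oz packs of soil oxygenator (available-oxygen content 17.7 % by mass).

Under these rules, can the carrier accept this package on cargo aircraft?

Yes

With available-oxygen content 18.2 % by mass (≥ 10 % by mass), the soil oxygenator falls in Category OX.
With available-oxygen content 17.7 % by mass (≥ 10 % by mass), the soil oxygenator falls in Category OX.
Category OX net quantity: (one 16 oz pack = 454.4 g) + (two 8 oz packs = 454.4 g) = 908.8 g.
That is within the Category OX cargo aircraft limit of 1 kg.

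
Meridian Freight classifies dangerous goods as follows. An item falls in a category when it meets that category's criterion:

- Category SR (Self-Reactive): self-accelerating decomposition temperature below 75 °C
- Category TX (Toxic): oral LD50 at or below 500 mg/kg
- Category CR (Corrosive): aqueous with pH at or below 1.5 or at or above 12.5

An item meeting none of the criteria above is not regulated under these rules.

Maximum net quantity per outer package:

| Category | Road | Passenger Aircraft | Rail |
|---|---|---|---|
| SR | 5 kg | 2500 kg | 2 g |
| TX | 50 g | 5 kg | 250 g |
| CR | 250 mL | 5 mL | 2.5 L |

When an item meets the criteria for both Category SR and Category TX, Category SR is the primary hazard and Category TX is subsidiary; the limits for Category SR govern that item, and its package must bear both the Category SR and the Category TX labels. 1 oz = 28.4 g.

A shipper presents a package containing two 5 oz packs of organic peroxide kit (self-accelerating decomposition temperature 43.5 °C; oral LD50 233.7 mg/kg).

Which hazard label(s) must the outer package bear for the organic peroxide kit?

Self-accelerating decomposition temperature 43.5 °C meets the Category SR criterion (Self-Reactive), so the organic peroxide kit is Category SR.
Oral LD50 233.7 mg/kg meets the Category TX criterion (Toxic), so the organic peroxide kit is Category TX.
By the precedence rule Category SR is primary and Category TX is subsidiary, and that rule requires both labels on the package.

Category SR and TX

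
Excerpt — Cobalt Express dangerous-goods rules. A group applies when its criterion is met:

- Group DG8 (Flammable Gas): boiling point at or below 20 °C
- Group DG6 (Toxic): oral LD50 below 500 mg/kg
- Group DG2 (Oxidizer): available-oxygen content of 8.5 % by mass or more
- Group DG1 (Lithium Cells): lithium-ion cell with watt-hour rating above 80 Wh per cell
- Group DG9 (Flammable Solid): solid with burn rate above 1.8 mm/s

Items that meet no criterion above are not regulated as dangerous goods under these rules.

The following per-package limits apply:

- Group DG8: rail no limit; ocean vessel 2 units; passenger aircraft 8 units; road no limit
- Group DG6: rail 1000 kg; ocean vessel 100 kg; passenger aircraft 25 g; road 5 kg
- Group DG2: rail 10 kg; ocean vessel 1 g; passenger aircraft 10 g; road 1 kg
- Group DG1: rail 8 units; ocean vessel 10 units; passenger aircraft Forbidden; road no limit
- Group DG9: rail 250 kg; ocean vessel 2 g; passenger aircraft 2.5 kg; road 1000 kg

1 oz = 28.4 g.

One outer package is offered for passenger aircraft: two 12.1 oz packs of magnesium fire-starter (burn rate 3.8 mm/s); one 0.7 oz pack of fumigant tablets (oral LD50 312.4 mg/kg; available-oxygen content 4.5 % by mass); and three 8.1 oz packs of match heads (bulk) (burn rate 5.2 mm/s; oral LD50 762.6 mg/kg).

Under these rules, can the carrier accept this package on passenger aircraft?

With burn rate 3.8 mm/s (> 1.8 mm/s), the magnesium fire-starter falls in Group DG9.
With oral LD50 312.4 mg/kg (< 500 mg/kg), the fumigant tablets fall in Group DG6.
With burn rate 5.2 mm/s (> 1.8 mm/s), the match heads (bulk) fall in Group DG9.
Total Group DG9: (two 12.1 oz packs = 687.28 g) + (three 8.1 oz packs = 690.12 g) = 1377.4 g.
1377.4 g is within the passenger aircraft limit of 2.5 kg for Group DG9.
Group DG6 quantity: one 0.7 oz pack = 19.88 g.
That is within the Group DG6 passenger aircraft limit of 25 g.
Every hazard group is within its passenger aircraft limit and no segregation rule is violated.

Yes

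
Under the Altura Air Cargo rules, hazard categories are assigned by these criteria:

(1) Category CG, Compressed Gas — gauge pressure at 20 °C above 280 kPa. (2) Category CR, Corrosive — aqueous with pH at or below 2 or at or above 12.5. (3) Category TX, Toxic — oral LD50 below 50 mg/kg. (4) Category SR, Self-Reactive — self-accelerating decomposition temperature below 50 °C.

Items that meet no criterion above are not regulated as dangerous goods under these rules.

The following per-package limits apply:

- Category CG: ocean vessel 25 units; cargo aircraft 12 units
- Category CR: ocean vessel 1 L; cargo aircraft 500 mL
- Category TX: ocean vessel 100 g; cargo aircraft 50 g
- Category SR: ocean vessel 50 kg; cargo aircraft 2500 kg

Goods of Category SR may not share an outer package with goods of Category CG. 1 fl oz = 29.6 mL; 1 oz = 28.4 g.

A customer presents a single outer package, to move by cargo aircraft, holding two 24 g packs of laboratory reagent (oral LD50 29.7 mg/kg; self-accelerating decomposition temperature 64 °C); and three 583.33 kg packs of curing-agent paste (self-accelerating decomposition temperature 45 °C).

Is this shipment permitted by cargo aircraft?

Yes

Laboratory reagent: oral LD50 29.7 mg/kg < 50 mg/kg → Category TX (Toxic).
With self-accelerating decomposition temperature 45 °C (< 50 °C), the curing-agent paste falls in Category SR.
Category SR quantity: three 583.33 kg packs = 1749.99 kg.
That is within the Category SR cargo aircraft limit of 2500 kg.
Category TX quantity: two 24 g packs = 48 g.
48 g is within the cargo aircraft limit of 50 g for Category TX.
The segregation rule (Category SR with Category CG) does not apply to Category SR with Category TX.
Every hazard category is within its cargo aircraft limit and no segregation rule is violated.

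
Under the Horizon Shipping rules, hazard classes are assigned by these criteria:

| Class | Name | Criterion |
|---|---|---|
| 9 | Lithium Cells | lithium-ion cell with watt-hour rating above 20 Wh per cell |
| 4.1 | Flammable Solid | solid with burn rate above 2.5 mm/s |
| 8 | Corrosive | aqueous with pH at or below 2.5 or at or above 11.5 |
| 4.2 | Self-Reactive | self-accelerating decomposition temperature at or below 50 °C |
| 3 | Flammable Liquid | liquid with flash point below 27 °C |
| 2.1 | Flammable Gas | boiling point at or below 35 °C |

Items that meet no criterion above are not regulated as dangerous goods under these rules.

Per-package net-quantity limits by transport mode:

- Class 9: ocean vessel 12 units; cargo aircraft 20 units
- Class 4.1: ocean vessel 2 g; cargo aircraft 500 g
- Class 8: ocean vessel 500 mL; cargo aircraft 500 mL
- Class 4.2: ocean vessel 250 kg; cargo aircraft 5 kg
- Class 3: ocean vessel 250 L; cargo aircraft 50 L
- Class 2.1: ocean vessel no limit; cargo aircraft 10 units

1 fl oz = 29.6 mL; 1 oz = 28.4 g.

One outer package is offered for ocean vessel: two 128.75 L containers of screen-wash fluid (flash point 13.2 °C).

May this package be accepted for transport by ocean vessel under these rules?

No

Screen-wash fluid: flash point 13.2 °C < 27 °C → Class 3 (Flammable Liquid).
Class 3 quantity: two 128.75 L containers = 257.5 L.
257.5 L exceeds the ocean vessel limit of 250 L for Class 3.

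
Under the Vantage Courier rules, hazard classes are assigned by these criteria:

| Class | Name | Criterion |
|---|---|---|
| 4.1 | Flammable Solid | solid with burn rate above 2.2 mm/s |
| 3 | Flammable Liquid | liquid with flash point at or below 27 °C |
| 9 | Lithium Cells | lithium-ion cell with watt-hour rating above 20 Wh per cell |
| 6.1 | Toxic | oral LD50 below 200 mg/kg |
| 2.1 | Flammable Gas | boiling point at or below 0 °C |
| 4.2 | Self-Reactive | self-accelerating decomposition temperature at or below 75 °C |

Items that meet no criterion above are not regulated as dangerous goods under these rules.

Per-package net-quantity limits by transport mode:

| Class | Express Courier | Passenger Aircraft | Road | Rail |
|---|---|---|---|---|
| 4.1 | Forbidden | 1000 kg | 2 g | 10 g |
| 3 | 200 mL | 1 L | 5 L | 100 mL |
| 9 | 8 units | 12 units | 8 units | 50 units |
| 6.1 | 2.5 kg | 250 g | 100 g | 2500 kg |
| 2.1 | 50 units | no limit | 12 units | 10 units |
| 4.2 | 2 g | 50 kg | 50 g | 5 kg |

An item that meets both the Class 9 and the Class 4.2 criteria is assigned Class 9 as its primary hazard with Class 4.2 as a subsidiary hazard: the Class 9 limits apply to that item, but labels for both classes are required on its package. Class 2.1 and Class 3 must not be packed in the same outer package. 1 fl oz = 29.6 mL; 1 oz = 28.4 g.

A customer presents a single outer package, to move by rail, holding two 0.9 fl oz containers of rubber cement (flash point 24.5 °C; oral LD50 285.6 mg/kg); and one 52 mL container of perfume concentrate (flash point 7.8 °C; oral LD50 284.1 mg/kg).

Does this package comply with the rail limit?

Rubber cement: flash point 24.5 °C ≤ 27 °C → Class 3 (Flammable Liquid).
With flash point 7.8 °C (≤ 27 °C), the perfume concentrate falls in Class 3.
Class 3 net quantity: (two 0.9 fl oz containers = 53.28 mL) + 52 mL = 105.28 mL.
That exceeds the Class 3 rail limit of 100 mL.

No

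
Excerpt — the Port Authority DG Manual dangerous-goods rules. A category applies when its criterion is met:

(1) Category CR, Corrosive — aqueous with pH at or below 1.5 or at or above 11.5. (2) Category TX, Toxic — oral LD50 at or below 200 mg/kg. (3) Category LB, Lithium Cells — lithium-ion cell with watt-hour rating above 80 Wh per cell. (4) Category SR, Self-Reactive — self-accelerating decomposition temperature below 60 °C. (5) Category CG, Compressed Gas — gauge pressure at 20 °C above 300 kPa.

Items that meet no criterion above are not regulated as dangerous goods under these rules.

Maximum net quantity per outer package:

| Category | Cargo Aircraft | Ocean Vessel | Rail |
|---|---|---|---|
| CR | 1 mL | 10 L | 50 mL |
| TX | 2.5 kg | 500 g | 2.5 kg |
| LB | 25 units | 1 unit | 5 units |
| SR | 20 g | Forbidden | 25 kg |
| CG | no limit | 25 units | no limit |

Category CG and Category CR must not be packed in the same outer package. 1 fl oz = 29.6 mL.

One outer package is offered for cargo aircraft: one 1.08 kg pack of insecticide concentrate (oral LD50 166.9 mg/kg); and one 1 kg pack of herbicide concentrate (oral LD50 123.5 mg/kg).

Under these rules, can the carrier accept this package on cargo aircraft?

With oral LD50 166.9 mg/kg (≤ 200 mg/kg), the insecticide concentrate falls in Category TX.
With oral LD50 123.5 mg/kg (≤ 200 mg/kg), the herbicide concentrate falls in Category TX.
Category TX net quantity: 1.08 kg + 1 kg = 2.08 kg.
That is within the Category TX cargo aircraft limit of 2.5 kg.

Yes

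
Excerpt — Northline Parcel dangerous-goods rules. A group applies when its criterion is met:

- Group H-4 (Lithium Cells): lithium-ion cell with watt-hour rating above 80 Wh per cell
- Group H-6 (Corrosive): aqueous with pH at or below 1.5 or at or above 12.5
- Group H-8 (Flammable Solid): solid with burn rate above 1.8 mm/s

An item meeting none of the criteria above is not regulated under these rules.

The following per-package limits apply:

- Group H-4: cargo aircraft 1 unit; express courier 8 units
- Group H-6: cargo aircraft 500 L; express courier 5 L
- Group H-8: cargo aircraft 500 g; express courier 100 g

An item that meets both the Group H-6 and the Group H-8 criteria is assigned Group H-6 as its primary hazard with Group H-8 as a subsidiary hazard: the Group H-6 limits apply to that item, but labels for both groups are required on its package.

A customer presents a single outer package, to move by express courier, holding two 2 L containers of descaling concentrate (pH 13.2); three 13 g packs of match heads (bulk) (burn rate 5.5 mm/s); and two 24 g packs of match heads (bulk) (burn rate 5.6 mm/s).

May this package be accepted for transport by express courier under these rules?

Descaling concentrate: pH 13.2 ≥ 12.5 → Group H-6 (Corrosive).
The match heads (bulk) have burn rate 5.5 mm/s, which is > 1.8 mm/s, so they are Group H-8 (Flammable Solid).
Match heads (bulk): burn rate 5.6 mm/s > 1.8 mm/s → Group H-8 (Flammable Solid).
Group H-6 quantity: two 2 L containers = 4 L.
4 L is within the express courier limit of 5 L for Group H-6.
Group H-8 net quantity: (three 13 g packs = 39 g) + (two 24 g packs = 48 g) = 87 g.
That is within the Group H-8 express courier limit of 100 g.
Every hazard group is within its express courier limit and no segregation rule is violated.

Yes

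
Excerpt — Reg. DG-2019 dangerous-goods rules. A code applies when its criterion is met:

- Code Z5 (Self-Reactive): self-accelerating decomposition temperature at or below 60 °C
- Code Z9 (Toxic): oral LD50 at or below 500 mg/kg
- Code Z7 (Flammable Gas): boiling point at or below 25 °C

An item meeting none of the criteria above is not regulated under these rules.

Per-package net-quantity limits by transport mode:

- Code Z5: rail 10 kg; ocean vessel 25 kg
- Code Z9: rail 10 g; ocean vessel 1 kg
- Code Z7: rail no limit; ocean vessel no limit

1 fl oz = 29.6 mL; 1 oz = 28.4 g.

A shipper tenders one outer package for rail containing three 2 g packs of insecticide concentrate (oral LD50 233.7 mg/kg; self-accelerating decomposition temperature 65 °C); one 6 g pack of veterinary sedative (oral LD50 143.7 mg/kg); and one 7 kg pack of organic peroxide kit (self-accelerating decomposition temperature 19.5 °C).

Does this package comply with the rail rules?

No

Insecticide concentrate: oral LD50 233.7 mg/kg ≤ 500 mg/kg → Code Z9 (Toxic).
With oral LD50 143.7 mg/kg (≤ 500 mg/kg), the veterinary sedative falls in Code Z9.
With self-accelerating decomposition temperature 19.5 °C (≤ 60 °C), the organic peroxide kit falls in Code Z5.
Total Code Z9: (three 2 g packs = 6 g) + 6 g = 12 g.
12 g exceeds the rail limit of 10 g for Code Z9.
Code Z5 quantity: 7 kg.
7 kg is within the rail limit of 10 kg for Code Z5.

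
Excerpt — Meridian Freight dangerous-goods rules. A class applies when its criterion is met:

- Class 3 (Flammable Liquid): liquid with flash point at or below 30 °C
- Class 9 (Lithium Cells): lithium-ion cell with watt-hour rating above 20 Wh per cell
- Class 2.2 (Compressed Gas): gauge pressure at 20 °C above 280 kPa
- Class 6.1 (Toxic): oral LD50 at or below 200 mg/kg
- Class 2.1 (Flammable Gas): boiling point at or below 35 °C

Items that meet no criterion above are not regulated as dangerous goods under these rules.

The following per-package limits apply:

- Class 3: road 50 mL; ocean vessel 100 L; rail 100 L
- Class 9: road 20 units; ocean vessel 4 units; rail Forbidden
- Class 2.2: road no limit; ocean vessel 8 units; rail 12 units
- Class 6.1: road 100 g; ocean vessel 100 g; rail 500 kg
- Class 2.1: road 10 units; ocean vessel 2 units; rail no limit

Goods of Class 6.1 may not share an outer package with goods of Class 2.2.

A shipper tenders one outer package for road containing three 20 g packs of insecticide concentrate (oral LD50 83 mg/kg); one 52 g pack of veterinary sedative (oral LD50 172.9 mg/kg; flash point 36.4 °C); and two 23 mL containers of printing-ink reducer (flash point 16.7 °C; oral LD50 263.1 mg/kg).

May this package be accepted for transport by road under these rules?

Oral LD50 83 mg/kg meets the Class 6.1 criterion (Toxic), so the insecticide concentrate is Class 6.1.
With oral LD50 172.9 mg/kg (≤ 200 mg/kg), the veterinary sedative falls in Class 6.1.
With flash point 16.7 °C (≤ 30 °C), the printing-ink reducer falls in Class 3.
Total Class 6.1: (three 20 g packs = 60 g) + 52 g = 112 g.
112 g exceeds the road limit of 100 g for Class 6.1.
Class 3 quantity: two 23 mL containers = 46 mL.
That is within the Class 3 road limit of 50 mL.
The segregation rule (Class 6.1 with Class 2.2) does not apply to Class 6.1 with Class 3.

No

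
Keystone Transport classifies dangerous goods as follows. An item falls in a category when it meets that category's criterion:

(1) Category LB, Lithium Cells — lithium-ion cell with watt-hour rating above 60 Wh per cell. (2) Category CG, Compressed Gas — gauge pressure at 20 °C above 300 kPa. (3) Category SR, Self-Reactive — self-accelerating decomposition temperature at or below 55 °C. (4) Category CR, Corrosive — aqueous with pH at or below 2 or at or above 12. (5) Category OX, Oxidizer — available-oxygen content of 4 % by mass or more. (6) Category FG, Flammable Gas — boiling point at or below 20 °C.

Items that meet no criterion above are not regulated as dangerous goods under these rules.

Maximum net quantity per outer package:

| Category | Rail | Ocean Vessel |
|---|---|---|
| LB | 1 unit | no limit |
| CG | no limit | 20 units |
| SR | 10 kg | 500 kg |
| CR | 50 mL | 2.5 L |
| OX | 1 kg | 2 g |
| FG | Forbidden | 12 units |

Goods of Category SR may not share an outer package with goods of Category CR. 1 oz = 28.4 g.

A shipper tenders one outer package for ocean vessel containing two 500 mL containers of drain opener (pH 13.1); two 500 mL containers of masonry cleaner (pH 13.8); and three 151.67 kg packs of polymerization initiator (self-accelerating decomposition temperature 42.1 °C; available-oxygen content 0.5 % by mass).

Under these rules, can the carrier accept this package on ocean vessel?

No

pH 13.1 meets the Category CR criterion (Corrosive), so the drain opener is Category CR.
The masonry cleaner has pH 13.8, which is ≥ 12, so it is Category CR (Corrosive).
With self-accelerating decomposition temperature 42.1 °C (≤ 55 °C), the polymerization initiator falls in Category SR.
Category SR quantity: three 151.67 kg packs = 455.01 kg.
That is within the Category SR ocean vessel limit of 500 kg.
Total Category CR: (two 500 mL containers = 1 L) + (two 500 mL containers = 1 L) = 2 L.
That is within the Category CR ocean vessel limit of 2.5 L.
Category SR and Category CR may not share an outer package.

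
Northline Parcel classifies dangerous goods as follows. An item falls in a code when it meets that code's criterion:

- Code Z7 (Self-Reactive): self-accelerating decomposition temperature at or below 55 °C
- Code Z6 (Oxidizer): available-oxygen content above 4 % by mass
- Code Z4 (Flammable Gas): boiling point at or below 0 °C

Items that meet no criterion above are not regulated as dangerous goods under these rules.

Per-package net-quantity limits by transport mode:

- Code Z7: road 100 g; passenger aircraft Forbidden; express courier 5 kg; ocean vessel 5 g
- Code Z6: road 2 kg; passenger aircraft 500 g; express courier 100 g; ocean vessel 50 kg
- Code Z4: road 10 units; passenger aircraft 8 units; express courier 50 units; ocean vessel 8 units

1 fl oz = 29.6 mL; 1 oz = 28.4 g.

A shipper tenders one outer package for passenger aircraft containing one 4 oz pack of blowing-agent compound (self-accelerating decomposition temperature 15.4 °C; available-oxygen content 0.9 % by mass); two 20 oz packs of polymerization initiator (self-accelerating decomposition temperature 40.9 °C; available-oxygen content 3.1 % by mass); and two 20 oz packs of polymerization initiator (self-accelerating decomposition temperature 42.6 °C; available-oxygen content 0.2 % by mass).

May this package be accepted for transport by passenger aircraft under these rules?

No

With self-accelerating decomposition temperature 15.4 °C (≤ 55 °C), the blowing-agent compound falls in Code Z7.
Self-accelerating decomposition temperature 40.9 °C meets the Code Z7 criterion (Self-Reactive), so the polymerization initiator is Code Z7.
The polymerization initiator has self-accelerating decomposition temperature 42.6 °C, which is ≤ 55 °C, so it is Code Z7 (Self-Reactive).
Total Code Z7: (one 4 oz pack = 113.6 g) + (two 20 oz packs = 1.136 kg) + (two 20 oz packs = 1.136 kg) = 2385.6 g.
Code Z7 is Forbidden by passenger aircraft.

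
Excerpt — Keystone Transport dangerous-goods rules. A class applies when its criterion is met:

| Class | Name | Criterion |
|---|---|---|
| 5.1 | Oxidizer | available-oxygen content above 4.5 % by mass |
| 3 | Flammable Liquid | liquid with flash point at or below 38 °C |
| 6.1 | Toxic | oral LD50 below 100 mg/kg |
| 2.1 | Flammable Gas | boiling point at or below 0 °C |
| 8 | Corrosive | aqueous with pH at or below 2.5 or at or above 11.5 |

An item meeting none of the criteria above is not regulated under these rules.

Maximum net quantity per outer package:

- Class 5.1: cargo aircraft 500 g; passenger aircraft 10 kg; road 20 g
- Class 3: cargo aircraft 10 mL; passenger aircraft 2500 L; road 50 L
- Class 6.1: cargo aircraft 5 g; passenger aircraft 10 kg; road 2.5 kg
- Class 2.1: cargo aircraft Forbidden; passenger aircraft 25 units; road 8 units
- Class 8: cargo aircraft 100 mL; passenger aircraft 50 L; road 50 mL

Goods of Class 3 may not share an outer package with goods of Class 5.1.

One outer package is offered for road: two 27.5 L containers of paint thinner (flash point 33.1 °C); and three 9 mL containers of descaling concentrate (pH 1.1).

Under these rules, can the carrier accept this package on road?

No

Flash point 33.1 °C meets the Class 3 criterion (Flammable Liquid), so the paint thinner is Class 3.
With pH 1.1 (≤ 2.5), the descaling concentrate falls in Class 8.
Class 8 quantity: three 9 mL containers = 27 mL.
That is within the Class 8 road limit of 50 mL.
Class 3 quantity: two 27.5 L containers = 55 L.
55 L > 50 L (road limit, Class 3) — over the limit.
The segregation rule (Class 3 with Class 5.1) does not apply to Class 8 with Class 3.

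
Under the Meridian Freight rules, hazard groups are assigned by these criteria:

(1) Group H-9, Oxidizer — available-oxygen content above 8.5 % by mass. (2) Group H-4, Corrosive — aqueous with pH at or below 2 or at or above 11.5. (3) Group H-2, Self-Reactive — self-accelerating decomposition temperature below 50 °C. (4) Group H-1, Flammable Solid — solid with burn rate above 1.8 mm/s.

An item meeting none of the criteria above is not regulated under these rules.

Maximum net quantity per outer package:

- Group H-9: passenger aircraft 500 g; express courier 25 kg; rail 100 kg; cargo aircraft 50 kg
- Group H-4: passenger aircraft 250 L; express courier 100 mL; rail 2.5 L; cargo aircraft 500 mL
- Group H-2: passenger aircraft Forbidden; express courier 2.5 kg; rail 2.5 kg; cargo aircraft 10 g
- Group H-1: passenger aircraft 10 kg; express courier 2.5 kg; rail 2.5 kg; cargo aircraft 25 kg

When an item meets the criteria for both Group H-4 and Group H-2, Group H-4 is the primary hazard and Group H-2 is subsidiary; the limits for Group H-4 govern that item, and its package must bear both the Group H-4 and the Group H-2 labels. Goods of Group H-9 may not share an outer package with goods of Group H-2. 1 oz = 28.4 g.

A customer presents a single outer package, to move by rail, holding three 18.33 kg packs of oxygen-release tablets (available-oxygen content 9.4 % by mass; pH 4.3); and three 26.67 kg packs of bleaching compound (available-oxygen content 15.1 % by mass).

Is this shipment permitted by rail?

Oxygen-release tablets: available-oxygen content 9.4 % by mass > 8.5 % by mass → Group H-9 (Oxidizer).
Bleaching compound: available-oxygen content 15.1 % by mass > 8.5 % by mass → Group H-9 (Oxidizer).
Total Group H-9: (three 18.33 kg packs = 54.99 kg) + (three 26.67 kg packs = 80.01 kg) = 135 kg.
135 kg exceeds the rail limit of 100 kg for Group H-9.

No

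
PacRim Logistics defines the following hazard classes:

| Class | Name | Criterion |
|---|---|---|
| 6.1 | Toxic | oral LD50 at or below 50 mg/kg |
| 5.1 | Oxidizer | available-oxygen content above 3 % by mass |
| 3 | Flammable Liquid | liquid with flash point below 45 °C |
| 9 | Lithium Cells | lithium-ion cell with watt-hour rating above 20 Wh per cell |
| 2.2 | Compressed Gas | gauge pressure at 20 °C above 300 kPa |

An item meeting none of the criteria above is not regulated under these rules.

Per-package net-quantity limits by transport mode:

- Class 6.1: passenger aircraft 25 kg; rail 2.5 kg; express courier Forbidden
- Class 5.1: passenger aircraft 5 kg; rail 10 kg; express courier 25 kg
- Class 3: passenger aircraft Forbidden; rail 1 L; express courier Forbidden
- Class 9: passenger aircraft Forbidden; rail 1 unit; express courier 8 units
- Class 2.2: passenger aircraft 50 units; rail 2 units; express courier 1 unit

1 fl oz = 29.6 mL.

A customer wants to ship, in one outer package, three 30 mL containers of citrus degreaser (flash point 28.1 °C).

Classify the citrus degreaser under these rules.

With flash point 28.1 °C (< 45 °C), the citrus degreaser falls in Class 3.

Class 3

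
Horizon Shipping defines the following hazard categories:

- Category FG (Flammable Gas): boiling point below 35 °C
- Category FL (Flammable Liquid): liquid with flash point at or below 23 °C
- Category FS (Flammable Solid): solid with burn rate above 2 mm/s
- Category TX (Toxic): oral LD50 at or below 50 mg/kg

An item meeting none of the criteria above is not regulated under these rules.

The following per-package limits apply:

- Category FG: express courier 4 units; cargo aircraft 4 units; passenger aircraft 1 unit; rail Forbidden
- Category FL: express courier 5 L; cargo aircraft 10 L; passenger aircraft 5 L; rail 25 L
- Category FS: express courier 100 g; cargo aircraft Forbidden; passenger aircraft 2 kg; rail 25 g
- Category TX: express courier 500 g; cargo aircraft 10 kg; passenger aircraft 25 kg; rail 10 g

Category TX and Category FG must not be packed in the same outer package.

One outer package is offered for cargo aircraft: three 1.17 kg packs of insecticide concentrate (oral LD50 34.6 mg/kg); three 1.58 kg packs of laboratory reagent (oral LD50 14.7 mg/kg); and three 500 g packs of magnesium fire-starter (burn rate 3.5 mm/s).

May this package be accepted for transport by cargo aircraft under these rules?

The insecticide concentrate has oral LD50 34.6 mg/kg, which is ≤ 50 mg/kg, so it is Category TX (Toxic).
With oral LD50 14.7 mg/kg (≤ 50 mg/kg), the laboratory reagent falls in Category TX.
Burn rate 3.5 mm/s meets the Category FS criterion (Flammable Solid), so the magnesium fire-starter is Category FS.
Category TX net quantity: (three 1.17 kg packs = 3.51 kg) + (three 1.58 kg packs = 4.74 kg) = 8.25 kg.
8.25 kg is within the cargo aircraft limit of 10 kg for Category TX.
Category FS quantity: three 500 g packs = 1.5 kg.
Category FS is Forbidden by cargo aircraft.
The segregation rule (Category TX with Category FG) does not apply to Category TX with Category FS.

No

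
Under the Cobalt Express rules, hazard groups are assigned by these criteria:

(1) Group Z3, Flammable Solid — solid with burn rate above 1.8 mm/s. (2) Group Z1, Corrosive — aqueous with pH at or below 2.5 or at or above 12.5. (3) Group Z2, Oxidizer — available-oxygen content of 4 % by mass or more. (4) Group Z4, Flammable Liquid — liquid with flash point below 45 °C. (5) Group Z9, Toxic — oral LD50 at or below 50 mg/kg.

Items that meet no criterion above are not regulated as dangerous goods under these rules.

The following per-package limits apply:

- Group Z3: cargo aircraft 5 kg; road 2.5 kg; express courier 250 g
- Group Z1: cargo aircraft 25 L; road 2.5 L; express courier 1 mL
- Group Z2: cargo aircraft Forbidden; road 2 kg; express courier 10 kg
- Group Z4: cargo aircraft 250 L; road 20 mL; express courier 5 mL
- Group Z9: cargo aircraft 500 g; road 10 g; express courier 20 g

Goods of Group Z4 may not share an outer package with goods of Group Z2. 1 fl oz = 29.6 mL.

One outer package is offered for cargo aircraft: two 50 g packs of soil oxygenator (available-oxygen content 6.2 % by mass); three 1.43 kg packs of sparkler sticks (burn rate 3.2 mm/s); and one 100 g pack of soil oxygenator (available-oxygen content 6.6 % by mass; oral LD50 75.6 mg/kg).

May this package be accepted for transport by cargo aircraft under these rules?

Available-oxygen content 6.2 % by mass meets the Group Z2 criterion (Oxidizer), so the soil oxygenator is Group Z2.
With burn rate 3.2 mm/s (> 1.8 mm/s), the sparkler sticks fall in Group Z3.
Available-oxygen content 6.6 % by mass meets the Group Z2 criterion (Oxidizer), so the soil oxygenator is Group Z2.
Group Z2 net quantity: (two 50 g packs = 100 g) + 100 g = 200 g.
By cargo aircraft, Group Z2 is Forbidden regardless of quantity.
Group Z3 quantity: three 1.43 kg packs = 4.29 kg.
4.29 kg ≤ 5 kg (cargo aircraft limit, Group Z3) — within limit.
The segregation rule (Group Z4 with Group Z2) does not apply to Group Z2 with Group Z3.

No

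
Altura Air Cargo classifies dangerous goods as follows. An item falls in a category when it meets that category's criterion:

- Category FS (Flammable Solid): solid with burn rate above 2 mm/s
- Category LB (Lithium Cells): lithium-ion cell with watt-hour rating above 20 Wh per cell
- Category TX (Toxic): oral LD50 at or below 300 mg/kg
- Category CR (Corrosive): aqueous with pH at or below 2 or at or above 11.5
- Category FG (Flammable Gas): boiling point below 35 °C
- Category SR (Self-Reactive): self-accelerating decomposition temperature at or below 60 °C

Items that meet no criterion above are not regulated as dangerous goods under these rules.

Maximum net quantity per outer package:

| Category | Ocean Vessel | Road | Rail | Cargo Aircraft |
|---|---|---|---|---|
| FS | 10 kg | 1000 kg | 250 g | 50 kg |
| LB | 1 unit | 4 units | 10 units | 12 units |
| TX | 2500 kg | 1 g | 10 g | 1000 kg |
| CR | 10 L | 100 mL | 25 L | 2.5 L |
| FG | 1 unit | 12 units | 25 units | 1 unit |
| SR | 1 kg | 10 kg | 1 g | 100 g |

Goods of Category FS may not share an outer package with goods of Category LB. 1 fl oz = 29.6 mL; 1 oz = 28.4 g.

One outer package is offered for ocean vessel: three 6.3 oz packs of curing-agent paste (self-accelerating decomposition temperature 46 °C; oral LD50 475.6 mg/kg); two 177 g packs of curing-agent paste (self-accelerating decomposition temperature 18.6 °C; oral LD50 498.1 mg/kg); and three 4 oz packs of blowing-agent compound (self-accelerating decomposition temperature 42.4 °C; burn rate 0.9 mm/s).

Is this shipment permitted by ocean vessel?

The curing-agent paste has self-accelerating decomposition temperature 46 °C, which is ≤ 60 °C, so it is Category SR (Self-Reactive).
With self-accelerating decomposition temperature 18.6 °C (≤ 60 °C), the curing-agent paste falls in Category SR.
Blowing-agent compound: self-accelerating decomposition temperature 42.4 °C ≤ 60 °C → Category SR (Self-Reactive).
Category SR net quantity: (three 6.3 oz packs = 536.76 g) + (two 177 g packs = 354 g) + (three 4 oz packs = 340.8 g) = 1231.56 g.
1231.56 g exceeds the ocean vessel limit of 1 kg for Category SR.

No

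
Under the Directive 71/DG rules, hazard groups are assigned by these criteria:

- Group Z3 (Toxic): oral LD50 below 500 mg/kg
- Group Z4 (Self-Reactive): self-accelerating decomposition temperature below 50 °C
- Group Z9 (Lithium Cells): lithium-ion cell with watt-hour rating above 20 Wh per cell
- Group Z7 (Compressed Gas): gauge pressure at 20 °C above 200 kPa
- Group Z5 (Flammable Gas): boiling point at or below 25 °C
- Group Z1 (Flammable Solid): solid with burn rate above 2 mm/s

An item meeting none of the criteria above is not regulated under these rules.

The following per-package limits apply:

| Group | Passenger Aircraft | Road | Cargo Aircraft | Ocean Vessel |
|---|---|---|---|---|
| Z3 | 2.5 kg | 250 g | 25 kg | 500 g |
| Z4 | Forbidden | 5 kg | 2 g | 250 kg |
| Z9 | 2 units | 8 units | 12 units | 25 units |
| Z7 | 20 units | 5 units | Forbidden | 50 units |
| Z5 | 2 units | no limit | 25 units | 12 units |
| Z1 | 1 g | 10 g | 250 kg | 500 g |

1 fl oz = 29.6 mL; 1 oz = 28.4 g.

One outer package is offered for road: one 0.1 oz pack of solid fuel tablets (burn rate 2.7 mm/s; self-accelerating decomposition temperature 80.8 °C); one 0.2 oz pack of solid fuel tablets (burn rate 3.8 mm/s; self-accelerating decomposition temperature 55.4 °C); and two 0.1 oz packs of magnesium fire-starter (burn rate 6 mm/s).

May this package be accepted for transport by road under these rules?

With burn rate 2.7 mm/s (> 2 mm/s), the solid fuel tablets fall in Group Z1.
The solid fuel tablets have burn rate 3.8 mm/s, which is > 2 mm/s, so they are Group Z1 (Flammable Solid).
Magnesium fire-starter: burn rate 6 mm/s > 2 mm/s → Group Z1 (Flammable Solid).
Group Z1 net quantity: (one 0.1 oz pack = 2.84 g) + (one 0.2 oz pack = 5.68 g) + (two 0.1 oz packs = 5.68 g) = 14.2 g.
That exceeds the Group Z1 road limit of 10 g.

No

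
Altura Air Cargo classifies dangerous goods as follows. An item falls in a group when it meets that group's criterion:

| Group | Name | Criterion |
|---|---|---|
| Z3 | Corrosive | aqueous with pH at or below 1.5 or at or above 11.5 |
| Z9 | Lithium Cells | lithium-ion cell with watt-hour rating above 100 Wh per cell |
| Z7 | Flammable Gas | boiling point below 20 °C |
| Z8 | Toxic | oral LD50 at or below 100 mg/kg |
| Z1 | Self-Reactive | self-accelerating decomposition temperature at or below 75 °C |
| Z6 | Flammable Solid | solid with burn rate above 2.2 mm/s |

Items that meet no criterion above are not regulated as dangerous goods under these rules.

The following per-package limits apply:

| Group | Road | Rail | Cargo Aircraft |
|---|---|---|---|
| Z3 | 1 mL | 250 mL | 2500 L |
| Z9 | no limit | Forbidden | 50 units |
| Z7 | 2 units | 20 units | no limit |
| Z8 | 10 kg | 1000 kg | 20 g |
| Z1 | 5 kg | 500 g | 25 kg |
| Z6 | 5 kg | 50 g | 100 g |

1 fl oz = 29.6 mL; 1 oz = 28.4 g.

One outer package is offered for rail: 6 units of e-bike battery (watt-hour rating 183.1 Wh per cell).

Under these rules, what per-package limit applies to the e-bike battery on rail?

Forbidden

The e-bike battery has watt-hour rating 183.1 Wh per cell, which is > 100 Wh per cell, so it is Group Z9 (Lithium Cells).
The rail limit for Group Z9 is Forbidden.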